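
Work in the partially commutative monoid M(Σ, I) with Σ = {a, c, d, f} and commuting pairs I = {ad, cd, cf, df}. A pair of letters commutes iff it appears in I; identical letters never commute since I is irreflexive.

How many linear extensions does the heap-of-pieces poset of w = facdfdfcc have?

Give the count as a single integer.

360

0(f) covers ∅
1(a) covers 0:f
2(c) covers 1:a
3(d) covers ∅
4(f) covers 1:a
5(d) covers 3:d
6(f) covers 4:f
7(c) covers 2:c
8(c) covers 7:c
floor of heap: 0:f, 3:d
completions by unplaced set U, small U first (add the entries for U minus each lowest piece of U):
  |U|=1: {5}:1  {6}:1  {8}:1
  |U|=2: {3,5}:1  {4,6}:1  {5,6}:2  {5,8}:2  {6,8}:2  {7,8}:1
  |U|=3: {2,7,8}:1  {3,5,6}:3  {3,5,8}:3  {4,5,6}:3  {4,6,8}:3  {5,6,8}:6  {5,7,8}:3  {6,7,8}:3
  |U|=4: {2,5,7,8}:4  {2,6,7,8}:4  {3,4,5,6}:6  {3,5,6,8}:12  {3,5,7,8}:6  {4,5,6,8}:12  {4,6,7,8}:6  {5,6,7,8}:12
  |U|=5: {2,3,5,7,8}:10  {2,4,6,7,8}:10  {2,5,6,7,8}:20  {3,4,5,6,8}:30  {3,5,6,7,8}:30  {4,5,6,7,8}:30
  |U|=6: {1,2,4,6,7,8}:10  {2,3,5,6,7,8}:60  {2,4,5,6,7,8}:60  {3,4,5,6,7,8}:90
  |U|=7: {0,1,2,4,6,7,8}:10  {1,2,4,5,6,7,8}:70  {2,3,4,5,6,7,8}:210
  start at 0(f): 280
  start at 3(d): 80
sum over floor = 360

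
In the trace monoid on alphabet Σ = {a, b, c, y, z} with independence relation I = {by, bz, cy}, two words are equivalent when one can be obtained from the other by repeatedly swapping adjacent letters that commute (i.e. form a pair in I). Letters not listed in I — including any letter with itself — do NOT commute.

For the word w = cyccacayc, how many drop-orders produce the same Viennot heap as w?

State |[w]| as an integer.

drop 0:c onto floor
drop 1:y onto floor
drop 2:c onto {0:c}
drop 3:c onto {2:c}
drop 4:a onto {1:y, 3:c}
drop 5:c onto {4:a}
drop 6:a onto {5:c}
drop 7:y onto {6:a}
drop 8:c onto {6:a}
ground layer = {0:c, 1:y}
drop-orders for the pieces not yet dropped (sum over which currently-grounded one goes next):
  1 to go: {7} 1  {8} 1
  2 to go: {7,8} 2
  3 to go: {6,7,8} 2
  4 to go: {5,6,7,8} 2
  5 to go: {4,5,6,7,8} 2
  6 to go: {1,4,5,6,7,8} 2  {3,4,5,6,7,8} 2
  7 to go: {1,3,4,5,6,7,8} 4  {2,3,4,5,6,7,8} 2
  if 0:c drops first: 6 orders
  if 1:y drops first: 2 orders
heap linearizations: 8

8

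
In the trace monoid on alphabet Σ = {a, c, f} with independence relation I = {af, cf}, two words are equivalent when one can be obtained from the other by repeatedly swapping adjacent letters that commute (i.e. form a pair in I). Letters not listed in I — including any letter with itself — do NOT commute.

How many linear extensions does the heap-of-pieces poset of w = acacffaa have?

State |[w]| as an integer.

drop 0:a onto floor
drop 1:c onto {0:a}
drop 2:a onto {1:c}
drop 3:c onto {2:a}
drop 4:f onto floor
drop 5:f onto {4:f}
drop 6:a onto {3:c}
drop 7:a onto {6:a}
ground layer = {0:a, 4:f}
drop-orders for the pieces not yet dropped (sum over which currently-grounded one goes next):
  1 to go: {5} 1  {7} 1
  2 to go: {4,5} 1  {5,7} 2  {6,7} 1
  3 to go: {3,6,7} 1  {4,5,7} 3  {5,6,7} 3
  4 to go: {2,3,6,7} 1  {3,5,6,7} 4  {4,5,6,7} 6
  5 to go: {1,2,3,6,7} 1  {2,3,5,6,7} 5  {3,4,5,6,7} 10
  6 to go: {0,1,2,3,6,7} 1  {1,2,3,5,6,7} 6  {2,3,4,5,6,7} 15
  if 0:a drops first: 21 orders
  if 4:f drops first: 7 orders
heap linearizations: 28

28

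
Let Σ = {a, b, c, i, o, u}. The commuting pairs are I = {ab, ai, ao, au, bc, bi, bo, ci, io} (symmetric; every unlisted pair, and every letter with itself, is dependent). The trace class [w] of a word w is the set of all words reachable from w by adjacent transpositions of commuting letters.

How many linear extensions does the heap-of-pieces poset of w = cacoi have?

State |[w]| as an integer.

0(c) covers ∅
1(a) covers 0:c
2(c) covers 1:a
3(o) covers 2:c
4(i) covers ∅
floor of heap: 0:c, 4:i
completions by unplaced set U, small U first (add the entries for U minus each lowest piece of U):
  |U|=1: {3}:1  {4}:1
  |U|=2: {2,3}:1  {3,4}:2
  |U|=3: {1,2,3}:1  {2,3,4}:3
  start at 0(c): 4
  start at 4(i): 1
sum over floor = 5

5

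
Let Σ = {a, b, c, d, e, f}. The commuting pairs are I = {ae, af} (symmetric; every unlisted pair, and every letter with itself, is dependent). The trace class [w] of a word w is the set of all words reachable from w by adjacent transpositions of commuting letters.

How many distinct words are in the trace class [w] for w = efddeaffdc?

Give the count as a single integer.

4

piece 0:e — minimal
piece 1:f rests on {0:e}
piece 2:d rests on {1:f}
piece 3:d rests on {2:d}
piece 4:e rests on {3:d}
piece 5:a rests on {3:d}
piece 6:f rests on {4:e}
piece 7:f rests on {6:f}
piece 8:d rests on {5:a, 7:f}
piece 9:c rests on {8:d}
minimal pieces: {0:e}
ways to finish when only these pieces remain (= sum over removing one remaining piece with nothing left below it):
  1 left: {9}→1
  2 left: {8,9}→1
  3 left: {5,8,9}→1  {7,8,9}→1
  4 left: {5,7,8,9}→2  {6,7,8,9}→1
  5 left: {4,6,7,8,9}→1  {5,6,7,8,9}→3
  6 left: {4,5,6,7,8,9}→4
  7 left: {3,4,5,6,7,8,9}→4
  8 left: {2,3,4,5,6,7,8,9}→4
  placing 0:e first → 4 extensions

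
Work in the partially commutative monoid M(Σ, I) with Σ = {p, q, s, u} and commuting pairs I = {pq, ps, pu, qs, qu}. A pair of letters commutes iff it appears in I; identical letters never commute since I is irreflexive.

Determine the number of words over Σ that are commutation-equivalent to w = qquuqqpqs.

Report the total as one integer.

504

0(q) covers ∅
1(q) covers 0:q
2(u) covers ∅
3(u) covers 2:u
4(q) covers 1:q
5(q) covers 4:q
6(p) covers ∅
7(q) covers 5:q
8(s) covers 3:u
floor of heap: 0:q, 2:u, 6:p
completions by unplaced set U, small U first (add the entries for U minus each lowest piece of U):
  |U|=1: {6}:1  {7}:1  {8}:1
  |U|=2: {3,8}:1  {5,7}:1  {6,7}:2  {6,8}:2  {7,8}:2
  |U|=3: {2,3,8}:1  {3,6,8}:3  {3,7,8}:3  {4,5,7}:1  {5,6,7}:3  {5,7,8}:3  {6,7,8}:6
  |U|=4: {1,4,5,7}:1  {2,3,6,8}:4  {2,3,7,8}:4  {3,5,7,8}:6  {3,6,7,8}:12  {4,5,6,7}:4  {4,5,7,8}:4  {5,6,7,8}:12
  |U|=5: {0,1,4,5,7}:1  {1,4,5,6,7}:5  {1,4,5,7,8}:5  {2,3,5,7,8}:10  {2,3,6,7,8}:20  {3,4,5,7,8}:10  {3,5,6,7,8}:30  {4,5,6,7,8}:20
  |U|=6: {0,1,4,5,6,7}:6  {0,1,4,5,7,8}:6  {1,3,4,5,7,8}:15  {1,4,5,6,7,8}:30  {2,3,4,5,7,8}:20  {2,3,5,6,7,8}:60  {3,4,5,6,7,8}:60
  |U|=7: {0,1,3,4,5,7,8}:21  {0,1,4,5,6,7,8}:42  {1,2,3,4,5,7,8}:35  {1,3,4,5,6,7,8}:105  {2,3,4,5,6,7,8}:140
  start at 0(q): 280
  start at 2(u): 168
  start at 6(p): 56
sum over floor = 504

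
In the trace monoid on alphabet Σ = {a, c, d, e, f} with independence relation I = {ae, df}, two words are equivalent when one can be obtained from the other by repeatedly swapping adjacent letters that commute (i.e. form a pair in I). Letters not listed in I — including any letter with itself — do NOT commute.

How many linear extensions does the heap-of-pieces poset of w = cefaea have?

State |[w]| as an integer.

3

0(c) covers ∅
1(e) covers 0:c
2(f) covers 1:e
3(a) covers 2:f
4(e) covers 2:f
5(a) covers 3:a
floor of heap: 0:c
completions by unplaced set U, small U first (add the entries for U minus each lowest piece of U):
  |U|=1: {4}:1  {5}:1
  |U|=2: {3,5}:1  {4,5}:2
  |U|=3: {3,4,5}:3
  |U|=4: {2,3,4,5}:3
  start at 0(c): 3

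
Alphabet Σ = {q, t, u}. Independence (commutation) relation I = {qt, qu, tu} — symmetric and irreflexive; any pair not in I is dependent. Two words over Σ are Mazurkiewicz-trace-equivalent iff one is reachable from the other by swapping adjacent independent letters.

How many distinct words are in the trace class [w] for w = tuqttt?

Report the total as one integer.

30

#0=t has no predecessor
#1=u has no predecessor
#2=q has no predecessor
#3=t depends on [0:t]
#4=t depends on [3:t]
#5=t depends on [4:t]
sources: [0:t, 1:u, 2:q]
N(rest) = Σ N(rest − s) over sources s of rest; N(one piece) = 1:
  size 1 → [1]=1  [2]=1  [5]=1
  size 2 → [1,2]=2  [1,5]=2  [2,5]=2  [4,5]=1
  size 3 → [1,2,5]=6  [1,4,5]=3  [2,4,5]=3  [3,4,5]=1
  size 4 → [0,3,4,5]=1  [1,2,4,5]=12  [1,3,4,5]=4  [2,3,4,5]=4
  first=0(t) contributes 20
  first=1(u) contributes 5
  first=2(q) contributes 5
|[w]| = 30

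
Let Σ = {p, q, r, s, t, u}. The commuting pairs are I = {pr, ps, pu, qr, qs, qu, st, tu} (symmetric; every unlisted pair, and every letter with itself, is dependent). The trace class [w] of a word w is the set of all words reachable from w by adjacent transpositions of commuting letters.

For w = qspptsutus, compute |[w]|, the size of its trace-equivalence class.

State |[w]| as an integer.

#0=q has no predecessor
#1=s has no predecessor
#2=p depends on [0:q]
#3=p depends on [2:p]
#4=t depends on [3:p]
#5=s depends on [1:s]
#6=u depends on [5:s]
#7=t depends on [4:t]
#8=u depends on [6:u]
#9=s depends on [8:u]
sources: [0:q, 1:s]
N(rest) = Σ N(rest − s) over sources s of rest; N(one piece) = 1:
  size 1 → [7]=1  [9]=1
  size 2 → [4,7]=1  [7,9]=2  [8,9]=1
  size 3 → [3,4,7]=1  [4,7,9]=3  [6,8,9]=1  [7,8,9]=3
  size 4 → [2,3,4,7]=1  [3,4,7,9]=4  [4,7,8,9]=6  [5,6,8,9]=1  [6,7,8,9]=4
  size 5 → [0,2,3,4,7]=1  [1,5,6,8,9]=1  [2,3,4,7,9]=5  [3,4,7,8,9]=10  [4,6,7,8,9]=10  [5,6,7,8,9]=5
  size 6 → [0,2,3,4,7,9]=6  [1,5,6,7,8,9]=6  [2,3,4,7,8,9]=15  [3,4,6,7,8,9]=20  [4,5,6,7,8,9]=15
  size 7 → [0,2,3,4,7,8,9]=21  [1,4,5,6,7,8,9]=21  [2,3,4,6,7,8,9]=35  [3,4,5,6,7,8,9]=35
  size 8 → [0,2,3,4,6,7,8,9]=56  [1,3,4,5,6,7,8,9]=56  [2,3,4,5,6,7,8,9]=70
  first=0(q) contributes 126
  first=1(s) contributes 126
|[w]| = 252

252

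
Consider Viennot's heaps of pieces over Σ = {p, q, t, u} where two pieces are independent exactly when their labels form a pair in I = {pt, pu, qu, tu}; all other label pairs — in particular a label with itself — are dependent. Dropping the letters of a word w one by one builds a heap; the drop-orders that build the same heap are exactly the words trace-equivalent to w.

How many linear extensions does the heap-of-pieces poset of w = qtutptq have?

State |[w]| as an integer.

drop 0:q onto floor
drop 1:t onto {0:q}
drop 2:u onto floor
drop 3:t onto {1:t}
drop 4:p onto {0:q}
drop 5:t onto {3:t}
drop 6:q onto {4:p, 5:t}
ground layer = {0:q, 2:u}
drop-orders for the pieces not yet dropped (sum over which currently-grounded one goes next):
  1 to go: {2} 1  {6} 1
  2 to go: {2,6} 2  {4,6} 1  {5,6} 1
  3 to go: {2,4,6} 3  {2,5,6} 3  {3,5,6} 1  {4,5,6} 2
  4 to go: {1,3,5,6} 1  {2,3,5,6} 4  {2,4,5,6} 8  {3,4,5,6} 3
  5 to go: {1,2,3,5,6} 5  {1,3,4,5,6} 4  {2,3,4,5,6} 15
  if 0:q drops first: 24 orders
  if 2:u drops first: 4 orders
heap linearizations: 28

28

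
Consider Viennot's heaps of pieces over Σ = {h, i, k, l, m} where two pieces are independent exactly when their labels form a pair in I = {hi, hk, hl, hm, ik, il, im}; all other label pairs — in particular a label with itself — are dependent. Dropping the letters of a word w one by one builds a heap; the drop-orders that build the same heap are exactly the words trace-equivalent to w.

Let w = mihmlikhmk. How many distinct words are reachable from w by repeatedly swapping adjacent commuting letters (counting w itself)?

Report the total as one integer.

1260

0(m) covers ∅
1(i) covers ∅
2(h) covers ∅
3(m) covers 0:m
4(l) covers 3:m
5(i) covers 1:i
6(k) covers 4:l
7(h) covers 2:h
8(m) covers 6:k
9(k) covers 8:m
floor of heap: 0:m, 1:i, 2:h
completions by unplaced set U, small U first (add the entries for U minus each lowest piece of U):
  |U|=1: {5}:1  {7}:1  {9}:1
  |U|=2: {1,5}:1  {2,7}:1  {5,7}:2  {5,9}:2  {7,9}:2  {8,9}:1
  |U|=3: {1,5,7}:3  {1,5,9}:3  {2,5,7}:3  {2,7,9}:3  {5,7,9}:6  {5,8,9}:3  {6,8,9}:1  {7,8,9}:3
  |U|=4: {1,2,5,7}:6  {1,5,7,9}:12  {1,5,8,9}:6  {2,5,7,9}:12  {2,7,8,9}:6  {4,6,8,9}:1  {5,6,8,9}:4  {5,7,8,9}:12  {6,7,8,9}:4
  |U|=5: {1,2,5,7,9}:30  {1,5,6,8,9}:10  {1,5,7,8,9}:30  {2,5,7,8,9}:30  {2,6,7,8,9}:10  {3,4,6,8,9}:1  {4,5,6,8,9}:5  {4,6,7,8,9}:5  {5,6,7,8,9}:20
  |U|=6: {0,3,4,6,8,9}:1  {1,2,5,7,8,9}:90  {1,4,5,6,8,9}:15  {1,5,6,7,8,9}:60  {2,4,6,7,8,9}:15  {2,5,6,7,8,9}:60  {3,4,5,6,8,9}:6  {3,4,6,7,8,9}:6  {4,5,6,7,8,9}:30
  |U|=7: {0,3,4,5,6,8,9}:7  {0,3,4,6,7,8,9}:7  {1,2,5,6,7,8,9}:210  {1,3,4,5,6,8,9}:21  {1,4,5,6,7,8,9}:105  {2,3,4,6,7,8,9}:21  {2,4,5,6,7,8,9}:105  {3,4,5,6,7,8,9}:42
  |U|=8: {0,1,3,4,5,6,8,9}:28  {0,2,3,4,6,7,8,9}:28  {0,3,4,5,6,7,8,9}:56  {1,2,4,5,6,7,8,9}:420  {1,3,4,5,6,7,8,9}:168  {2,3,4,5,6,7,8,9}:168
  start at 0(m): 756
  start at 1(i): 252
  start at 2(h): 252
sum over floor = 1260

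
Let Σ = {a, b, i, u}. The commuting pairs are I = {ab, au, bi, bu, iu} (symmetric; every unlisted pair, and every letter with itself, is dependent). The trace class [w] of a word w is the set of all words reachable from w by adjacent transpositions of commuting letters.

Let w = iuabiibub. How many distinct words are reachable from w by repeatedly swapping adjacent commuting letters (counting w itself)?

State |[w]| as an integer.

1260

piece 0:i — minimal
piece 1:u — minimal
piece 2:a rests on {0:i}
piece 3:b — minimal
piece 4:i rests on {2:a}
piece 5:i rests on {4:i}
piece 6:b rests on {3:b}
piece 7:u rests on {1:u}
piece 8:b rests on {6:b}
minimal pieces: {0:i, 1:u, 3:b}
ways to finish when only these pieces remain (= sum over removing one remaining piece with nothing left below it):
  1 left: {5}→1  {7}→1  {8}→1
  2 left: {1,7}→1  {4,5}→1  {5,7}→2  {5,8}→2  {6,8}→1  {7,8}→2
  3 left: {1,5,7}→3  {1,7,8}→3  {2,4,5}→1  {3,6,8}→1  {4,5,7}→3  {4,5,8}→3  {5,6,8}→3  {5,7,8}→6  {6,7,8}→3
  4 left: {0,2,4,5}→1  {1,4,5,7}→6  {1,5,7,8}→12  {1,6,7,8}→6  {2,4,5,7}→4  {2,4,5,8}→4  {3,5,6,8}→4  {3,6,7,8}→4  {4,5,6,8}→6  {4,5,7,8}→12  {5,6,7,8}→12
  5 left: {0,2,4,5,7}→5  {0,2,4,5,8}→5  {1,2,4,5,7}→10  {1,3,6,7,8}→10  {1,4,5,7,8}→30  {1,5,6,7,8}→30  {2,4,5,6,8}→10  {2,4,5,7,8}→20  {3,4,5,6,8}→10  {3,5,6,7,8}→20  {4,5,6,7,8}→30
  6 left: {0,1,2,4,5,7}→15  {0,2,4,5,6,8}→15  {0,2,4,5,7,8}→30  {1,2,4,5,7,8}→60  {1,3,5,6,7,8}→60  {1,4,5,6,7,8}→90  {2,3,4,5,6,8}→20  {2,4,5,6,7,8}→60  {3,4,5,6,7,8}→60
  7 left: {0,1,2,4,5,7,8}→105  {0,2,3,4,5,6,8}→35  {0,2,4,5,6,7,8}→105  {1,2,4,5,6,7,8}→210  {1,3,4,5,6,7,8}→210  {2,3,4,5,6,7,8}→140
  placing 0:i first → 560 extensions
  placing 1:u first → 280 extensions
  placing 3:b first → 420 extensions
total linear extensions = 1260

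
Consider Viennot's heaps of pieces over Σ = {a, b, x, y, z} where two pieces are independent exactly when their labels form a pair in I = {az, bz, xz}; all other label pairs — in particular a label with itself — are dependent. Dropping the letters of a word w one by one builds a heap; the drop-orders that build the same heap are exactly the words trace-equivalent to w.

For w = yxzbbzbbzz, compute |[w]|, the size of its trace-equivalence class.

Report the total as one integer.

126

drop 0:y onto floor
drop 1:x onto {0:y}
drop 2:z onto {0:y}
drop 3:b onto {1:x}
drop 4:b onto {3:b}
drop 5:z onto {2:z}
drop 6:b onto {4:b}
drop 7:b onto {6:b}
drop 8:z onto {5:z}
drop 9:z onto {8:z}
ground layer = {0:y}
drop-orders for the pieces not yet dropped (sum over which currently-grounded one goes next):
  1 to go: {7} 1  {9} 1
  2 to go: {6,7} 1  {7,9} 2  {8,9} 1
  3 to go: {4,6,7} 1  {5,8,9} 1  {6,7,9} 3  {7,8,9} 3
  4 to go: {2,5,8,9} 1  {3,4,6,7} 1  {4,6,7,9} 4  {5,7,8,9} 4  {6,7,8,9} 6
  5 to go: {1,3,4,6,7} 1  {2,5,7,8,9} 5  {3,4,6,7,9} 5  {4,6,7,8,9} 10  {5,6,7,8,9} 10
  6 to go: {1,3,4,6,7,9} 6  {2,5,6,7,8,9} 15  {3,4,6,7,8,9} 15  {4,5,6,7,8,9} 20
  7 to go: {1,3,4,6,7,8,9} 21  {2,4,5,6,7,8,9} 35  {3,4,5,6,7,8,9} 35
  8 to go: {1,3,4,5,6,7,8,9} 56  {2,3,4,5,6,7,8,9} 70
  if 0:y drops first: 126 orders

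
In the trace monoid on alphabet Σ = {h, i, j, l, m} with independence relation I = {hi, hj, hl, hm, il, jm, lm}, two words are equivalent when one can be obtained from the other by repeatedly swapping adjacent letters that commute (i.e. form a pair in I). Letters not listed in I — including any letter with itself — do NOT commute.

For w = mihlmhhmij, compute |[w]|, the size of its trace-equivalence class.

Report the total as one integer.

#0=m has no predecessor
#1=i depends on [0:m]
#2=h has no predecessor
#3=l has no predecessor
#4=m depends on [1:i]
#5=h depends on [2:h]
#6=h depends on [5:h]
#7=m depends on [4:m]
#8=i depends on [7:m]
#9=j depends on [3:l, 8:i]
sources: [0:m, 2:h, 3:l]
N(rest) = Σ N(rest − s) over sources s of rest; N(one piece) = 1:
  size 1 → [6]=1  [9]=1
  size 2 → [3,9]=1  [5,6]=1  [6,9]=2  [8,9]=1
  size 3 → [2,5,6]=1  [3,6,9]=3  [3,8,9]=2  [5,6,9]=3  [6,8,9]=3  [7,8,9]=1
  size 4 → [2,5,6,9]=4  [3,5,6,9]=6  [3,6,8,9]=8  [3,7,8,9]=3  [4,7,8,9]=1  [5,6,8,9]=6  [6,7,8,9]=4
  size 5 → [1,4,7,8,9]=1  [2,3,5,6,9]=10  [2,5,6,8,9]=10  [3,4,7,8,9]=4  [3,5,6,8,9]=20  [3,6,7,8,9]=15  [4,6,7,8,9]=5  [5,6,7,8,9]=10
  size 6 → [0,1,4,7,8,9]=1  [1,3,4,7,8,9]=5  [1,4,6,7,8,9]=6  [2,3,5,6,8,9]=40  [2,5,6,7,8,9]=20  [3,4,6,7,8,9]=24  [3,5,6,7,8,9]=45  [4,5,6,7,8,9]=15
  size 7 → [0,1,3,4,7,8,9]=6  [0,1,4,6,7,8,9]=7  [1,3,4,6,7,8,9]=35  [1,4,5,6,7,8,9]=21  [2,3,5,6,7,8,9]=105  [2,4,5,6,7,8,9]=35  [3,4,5,6,7,8,9]=84
  size 8 → [0,1,3,4,6,7,8,9]=48  [0,1,4,5,6,7,8,9]=28  [1,2,4,5,6,7,8,9]=56  [1,3,4,5,6,7,8,9]=140  [2,3,4,5,6,7,8,9]=224
  first=0(m) contributes 420
  first=2(h) contributes 216
  first=3(l) contributes 84
|[w]| = 720

720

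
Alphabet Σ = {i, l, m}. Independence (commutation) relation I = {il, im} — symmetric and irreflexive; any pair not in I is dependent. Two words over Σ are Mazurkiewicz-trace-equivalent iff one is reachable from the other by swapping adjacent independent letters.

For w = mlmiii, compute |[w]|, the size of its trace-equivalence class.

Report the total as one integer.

20

#0=m has no predecessor
#1=l depends on [0:m]
#2=m depends on [1:l]
#3=i has no predecessor
#4=i depends on [3:i]
#5=i depends on [4:i]
sources: [0:m, 3:i]
N(rest) = Σ N(rest − s) over sources s of rest; N(one piece) = 1:
  size 1 → [2]=1  [5]=1
  size 2 → [1,2]=1  [2,5]=2  [4,5]=1
  size 3 → [0,1,2]=1  [1,2,5]=3  [2,4,5]=3  [3,4,5]=1
  size 4 → [0,1,2,5]=4  [1,2,4,5]=6  [2,3,4,5]=4
  first=0(m) contributes 10
  first=3(i) contributes 10
|[w]| = 20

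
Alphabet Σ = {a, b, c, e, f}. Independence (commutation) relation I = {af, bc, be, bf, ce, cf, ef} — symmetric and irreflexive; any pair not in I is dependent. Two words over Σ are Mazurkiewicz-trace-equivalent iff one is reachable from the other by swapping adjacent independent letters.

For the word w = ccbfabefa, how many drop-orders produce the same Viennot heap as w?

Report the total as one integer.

0(c) covers ∅
1(c) covers 0:c
2(b) covers ∅
3(f) covers ∅
4(a) covers 1:c, 2:b
5(b) covers 4:a
6(e) covers 4:a
7(f) covers 3:f
8(a) covers 5:b, 6:e
floor of heap: 0:c, 2:b, 3:f
completions by unplaced set U, small U first (add the entries for U minus each lowest piece of U):
  |U|=1: {7}:1  {8}:1
  |U|=2: {3,7}:1  {5,8}:1  {6,8}:1  {7,8}:2
  |U|=3: {3,7,8}:3  {5,6,8}:2  {5,7,8}:3  {6,7,8}:3
  |U|=4: {3,5,7,8}:6  {3,6,7,8}:6  {4,5,6,8}:2  {5,6,7,8}:8
  |U|=5: {1,4,5,6,8}:2  {2,4,5,6,8}:2  {3,5,6,7,8}:20  {4,5,6,7,8}:10
  |U|=6: {0,1,4,5,6,8}:2  {1,2,4,5,6,8}:4  {1,4,5,6,7,8}:12  {2,4,5,6,7,8}:12  {3,4,5,6,7,8}:30
  |U|=7: {0,1,2,4,5,6,8}:6  {0,1,4,5,6,7,8}:14  {1,2,4,5,6,7,8}:28  {1,3,4,5,6,7,8}:42  {2,3,4,5,6,7,8}:42
  start at 0(c): 112
  start at 2(b): 56
  start at 3(f): 48
sum over floor = 216

216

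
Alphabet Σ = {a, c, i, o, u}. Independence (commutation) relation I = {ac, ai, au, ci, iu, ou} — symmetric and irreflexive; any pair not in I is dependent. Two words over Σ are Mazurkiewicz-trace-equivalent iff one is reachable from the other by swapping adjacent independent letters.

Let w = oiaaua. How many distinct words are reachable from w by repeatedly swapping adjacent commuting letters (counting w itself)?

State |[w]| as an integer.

24

drop 0:o onto floor
drop 1:i onto {0:o}
drop 2:a onto {0:o}
drop 3:a onto {2:a}
drop 4:u onto floor
drop 5:a onto {3:a}
ground layer = {0:o, 4:u}
drop-orders for the pieces not yet dropped (sum over which currently-grounded one goes next):
  1 to go: {1} 1  {4} 1  {5} 1
  2 to go: {1,4} 2  {1,5} 2  {3,5} 1  {4,5} 2
  3 to go: {1,3,5} 3  {1,4,5} 6  {2,3,5} 1  {3,4,5} 3
  4 to go: {1,2,3,5} 4  {1,3,4,5} 12  {2,3,4,5} 4
  if 0:o drops first: 20 orders
  if 4:u drops first: 4 orders
heap linearizations: 24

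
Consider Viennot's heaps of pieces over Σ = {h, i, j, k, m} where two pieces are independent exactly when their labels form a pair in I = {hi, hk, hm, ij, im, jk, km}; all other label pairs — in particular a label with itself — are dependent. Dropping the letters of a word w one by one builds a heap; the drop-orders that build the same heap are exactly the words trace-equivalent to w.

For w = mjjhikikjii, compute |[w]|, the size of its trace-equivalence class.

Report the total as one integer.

piece 0:m — minimal
piece 1:j rests on {0:m}
piece 2:j rests on {1:j}
piece 3:h rests on {2:j}
piece 4:i — minimal
piece 5:k rests on {4:i}
piece 6:i rests on {5:k}
piece 7:k rests on {6:i}
piece 8:j rests on {3:h}
piece 9:i rests on {7:k}
piece 10:i rests on {9:i}
minimal pieces: {0:m, 4:i}
ways to finish when only these pieces remain (= sum over removing one remaining piece with nothing left below it):
  1 left: {8}→1  {10}→1
  2 left: {3,8}→1  {8,10}→2  {9,10}→1
  3 left: {2,3,8}→1  {3,8,10}→3  {7,9,10}→1  {8,9,10}→3
  4 left: {1,2,3,8}→1  {2,3,8,10}→4  {3,8,9,10}→6  {6,7,9,10}→1  {7,8,9,10}→4
  5 left: {0,1,2,3,8}→1  {1,2,3,8,10}→5  {2,3,8,9,10}→10  {3,7,8,9,10}→10  {5,6,7,9,10}→1  {6,7,8,9,10}→5
  6 left: {0,1,2,3,8,10}→6  {1,2,3,8,9,10}→15  {2,3,7,8,9,10}→20  {3,6,7,8,9,10}→15  {4,5,6,7,9,10}→1  {5,6,7,8,9,10}→6
  7 left: {0,1,2,3,8,9,10}→21  {1,2,3,7,8,9,10}→35  {2,3,6,7,8,9,10}→35  {3,5,6,7,8,9,10}→21  {4,5,6,7,8,9,10}→7
  8 left: {0,1,2,3,7,8,9,10}→56  {1,2,3,6,7,8,9,10}→70  {2,3,5,6,7,8,9,10}→56  {3,4,5,6,7,8,9,10}→28
  9 left: {0,1,2,3,6,7,8,9,10}→126  {1,2,3,5,6,7,8,9,10}→126  {2,3,4,5,6,7,8,9,10}→84
  placing 0:m first → 210 extensions
  placing 4:i first → 252 extensions
total linear extensions = 462

462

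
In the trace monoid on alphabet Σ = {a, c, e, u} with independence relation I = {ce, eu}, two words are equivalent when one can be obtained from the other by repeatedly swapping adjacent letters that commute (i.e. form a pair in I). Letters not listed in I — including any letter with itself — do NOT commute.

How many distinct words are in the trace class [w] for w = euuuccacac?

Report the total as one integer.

6

piece 0:e — minimal
piece 1:u — minimal
piece 2:u rests on {1:u}
piece 3:u rests on {2:u}
piece 4:c rests on {3:u}
piece 5:c rests on {4:c}
piece 6:a rests on {0:e, 5:c}
piece 7:c rests on {6:a}
piece 8:a rests on {7:c}
piece 9:c rests on {8:a}
minimal pieces: {0:e, 1:u}
ways to finish when only these pieces remain (= sum over removing one remaining piece with nothing left below it):
  1 left: {9}→1
  2 left: {8,9}→1
  3 left: {7,8,9}→1
  4 left: {6,7,8,9}→1
  5 left: {0,6,7,8,9}→1  {5,6,7,8,9}→1
  6 left: {0,5,6,7,8,9}→2  {4,5,6,7,8,9}→1
  7 left: {0,4,5,6,7,8,9}→3  {3,4,5,6,7,8,9}→1
  8 left: {0,3,4,5,6,7,8,9}→4  {2,3,4,5,6,7,8,9}→1
  placing 0:e first → 1 extensions
  placing 1:u first → 5 extensions
total linear extensions = 6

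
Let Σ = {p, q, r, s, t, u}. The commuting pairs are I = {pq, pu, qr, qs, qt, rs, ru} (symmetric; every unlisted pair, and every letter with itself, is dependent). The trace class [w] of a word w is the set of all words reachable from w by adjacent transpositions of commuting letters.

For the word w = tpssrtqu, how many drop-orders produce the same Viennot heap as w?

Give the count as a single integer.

#0=t has no predecessor
#1=p depends on [0:t]
#2=s depends on [1:p]
#3=s depends on [2:s]
#4=r depends on [1:p]
#5=t depends on [3:s, 4:r]
#6=q has no predecessor
#7=u depends on [5:t, 6:q]
sources: [0:t, 6:q]
N(rest) = Σ N(rest − s) over sources s of rest; N(one piece) = 1:
  size 1 → [7]=1
  size 2 → [5,7]=1  [6,7]=1
  size 3 → [3,5,7]=1  [4,5,7]=1  [5,6,7]=2
  size 4 → [2,3,5,7]=1  [3,4,5,7]=2  [3,5,6,7]=3  [4,5,6,7]=3
  size 5 → [2,3,4,5,7]=3  [2,3,5,6,7]=4  [3,4,5,6,7]=8
  size 6 → [1,2,3,4,5,7]=3  [2,3,4,5,6,7]=15
  first=0(t) contributes 18
  first=6(q) contributes 3
|[w]| = 21

21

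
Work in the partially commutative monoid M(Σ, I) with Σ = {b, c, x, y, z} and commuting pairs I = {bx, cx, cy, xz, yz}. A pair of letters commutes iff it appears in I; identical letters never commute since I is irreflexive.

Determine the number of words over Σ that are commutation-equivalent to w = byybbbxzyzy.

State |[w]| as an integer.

#0=b has no predecessor
#1=y depends on [0:b]
#2=y depends on [1:y]
#3=b depends on [2:y]
#4=b depends on [3:b]
#5=b depends on [4:b]
#6=x depends on [2:y]
#7=z depends on [5:b]
#8=y depends on [5:b, 6:x]
#9=z depends on [7:z]
#10=y depends on [8:y]
sources: [0:b]
N(rest) = Σ N(rest − s) over sources s of rest; N(one piece) = 1:
  size 1 → [9]=1  [10]=1
  size 2 → [7,9]=1  [8,10]=1  [9,10]=2
  size 3 → [6,8,10]=1  [7,9,10]=3  [8,9,10]=3
  size 4 → [6,8,9,10]=4  [7,8,9,10]=6
  size 5 → [5,7,8,9,10]=6  [6,7,8,9,10]=10
  size 6 → [4,5,7,8,9,10]=6  [5,6,7,8,9,10]=16
  size 7 → [3,4,5,7,8,9,10]=6  [4,5,6,7,8,9,10]=22
  size 8 → [3,4,5,6,7,8,9,10]=28
  size 9 → [2,3,4,5,6,7,8,9,10]=28
  first=0(b) contributes 28

28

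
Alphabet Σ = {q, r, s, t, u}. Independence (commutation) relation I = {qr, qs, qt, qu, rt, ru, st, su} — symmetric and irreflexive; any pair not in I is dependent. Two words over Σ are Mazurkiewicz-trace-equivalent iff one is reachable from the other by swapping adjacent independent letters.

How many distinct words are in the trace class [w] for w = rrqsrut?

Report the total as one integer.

#0=r has no predecessor
#1=r depends on [0:r]
#2=q has no predecessor
#3=s depends on [1:r]
#4=r depends on [3:s]
#5=u has no predecessor
#6=t depends on [5:u]
sources: [0:r, 2:q, 5:u]
N(rest) = Σ N(rest − s) over sources s of rest; N(one piece) = 1:
  size 1 → [2]=1  [4]=1  [6]=1
  size 2 → [2,4]=2  [2,6]=2  [3,4]=1  [4,6]=2  [5,6]=1
  size 3 → [1,3,4]=1  [2,3,4]=3  [2,4,6]=6  [2,5,6]=3  [3,4,6]=3  [4,5,6]=3
  size 4 → [0,1,3,4]=1  [1,2,3,4]=4  [1,3,4,6]=4  [2,3,4,6]=12  [2,4,5,6]=12  [3,4,5,6]=6
  size 5 → [0,1,2,3,4]=5  [0,1,3,4,6]=5  [1,2,3,4,6]=20  [1,3,4,5,6]=10  [2,3,4,5,6]=30
  first=0(r) contributes 60
  first=2(q) contributes 15
  first=5(u) contributes 30
|[w]| = 105

105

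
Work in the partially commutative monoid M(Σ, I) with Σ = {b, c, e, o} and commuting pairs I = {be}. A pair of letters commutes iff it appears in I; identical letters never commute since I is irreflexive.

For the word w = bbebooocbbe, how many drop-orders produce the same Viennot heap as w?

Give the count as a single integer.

0(b) covers ∅
1(b) covers 0:b
2(e) covers ∅
3(b) covers 1:b
4(o) covers 2:e, 3:b
5(o) covers 4:o
6(o) covers 5:o
7(c) covers 6:o
8(b) covers 7:c
9(b) covers 8:b
10(e) covers 7:c
floor of heap: 0:b, 2:e
completions by unplaced set U, small U first (add the entries for U minus each lowest piece of U):
  |U|=1: {9}:1  {10}:1
  |U|=2: {8,9}:1  {9,10}:2
  |U|=3: {8,9,10}:3
  |U|=4: {7,8,9,10}:3
  |U|=5: {6,7,8,9,10}:3
  |U|=6: {5,6,7,8,9,10}:3
  |U|=7: {4,5,6,7,8,9,10}:3
  |U|=8: {2,4,5,6,7,8,9,10}:3  {3,4,5,6,7,8,9,10}:3
  |U|=9: {1,3,4,5,6,7,8,9,10}:3  {2,3,4,5,6,7,8,9,10}:6
  start at 0(b): 9
  start at 2(e): 3
sum over floor = 12

12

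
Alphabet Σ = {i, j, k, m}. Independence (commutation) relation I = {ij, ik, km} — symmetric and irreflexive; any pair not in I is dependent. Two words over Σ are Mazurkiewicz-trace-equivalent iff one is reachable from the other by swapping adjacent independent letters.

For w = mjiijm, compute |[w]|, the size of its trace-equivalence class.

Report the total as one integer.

piece 0:m — minimal
piece 1:j rests on {0:m}
piece 2:i rests on {0:m}
piece 3:i rests on {2:i}
piece 4:j rests on {1:j}
piece 5:m rests on {3:i, 4:j}
minimal pieces: {0:m}
ways to finish when only these pieces remain (= sum over removing one remaining piece with nothing left below it):
  1 left: {5}→1
  2 left: {3,5}→1  {4,5}→1
  3 left: {1,4,5}→1  {2,3,5}→1  {3,4,5}→2
  4 left: {1,3,4,5}→3  {2,3,4,5}→3
  placing 0:m first → 6 extensions

6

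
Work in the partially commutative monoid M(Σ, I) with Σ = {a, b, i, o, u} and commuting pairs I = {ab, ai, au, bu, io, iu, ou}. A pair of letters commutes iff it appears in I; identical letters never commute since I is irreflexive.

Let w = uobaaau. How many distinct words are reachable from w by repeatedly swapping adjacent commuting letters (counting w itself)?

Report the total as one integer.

84

piece 0:u — minimal
piece 1:o — minimal
piece 2:b rests on {1:o}
piece 3:a rests on {1:o}
piece 4:a rests on {3:a}
piece 5:a rests on {4:a}
piece 6:u rests on {0:u}
minimal pieces: {0:u, 1:o}
ways to finish when only these pieces remain (= sum over removing one remaining piece with nothing left below it):
  1 left: {2}→1  {5}→1  {6}→1
  2 left: {0,6}→1  {2,5}→2  {2,6}→2  {4,5}→1  {5,6}→2
  3 left: {0,2,6}→3  {0,5,6}→3  {2,4,5}→3  {2,5,6}→6  {3,4,5}→1  {4,5,6}→3
  4 left: {0,2,5,6}→12  {0,4,5,6}→6  {2,3,4,5}→4  {2,4,5,6}→12  {3,4,5,6}→4
  5 left: {0,2,4,5,6}→30  {0,3,4,5,6}→10  {1,2,3,4,5}→4  {2,3,4,5,6}→20
  placing 0:u first → 24 extensions
  placing 1:o first → 60 extensions
total linear extensions = 84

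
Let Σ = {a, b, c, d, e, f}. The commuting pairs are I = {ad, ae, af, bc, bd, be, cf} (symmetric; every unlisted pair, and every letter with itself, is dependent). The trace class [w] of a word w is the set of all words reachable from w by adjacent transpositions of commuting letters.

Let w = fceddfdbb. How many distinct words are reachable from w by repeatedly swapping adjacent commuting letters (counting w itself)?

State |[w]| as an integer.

piece 0:f — minimal
piece 1:c — minimal
piece 2:e rests on {0:f, 1:c}
piece 3:d rests on {2:e}
piece 4:d rests on {3:d}
piece 5:f rests on {4:d}
piece 6:d rests on {5:f}
piece 7:b rests on {5:f}
piece 8:b rests on {7:b}
minimal pieces: {0:f, 1:c}
ways to finish when only these pieces remain (= sum over removing one remaining piece with nothing left below it):
  1 left: {6}→1  {8}→1
  2 left: {6,8}→2  {7,8}→1
  3 left: {6,7,8}→3
  4 left: {5,6,7,8}→3
  5 left: {4,5,6,7,8}→3
  6 left: {3,4,5,6,7,8}→3
  7 left: {2,3,4,5,6,7,8}→3
  placing 0:f first → 3 extensions
  placing 1:c first → 3 extensions
total linear extensions = 6

6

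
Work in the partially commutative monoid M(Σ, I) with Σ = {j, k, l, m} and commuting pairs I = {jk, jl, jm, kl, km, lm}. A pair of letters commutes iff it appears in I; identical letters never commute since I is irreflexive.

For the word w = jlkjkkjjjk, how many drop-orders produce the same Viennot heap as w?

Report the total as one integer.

1260

piece 0:j — minimal
piece 1:l — minimal
piece 2:k — minimal
piece 3:j rests on {0:j}
piece 4:k rests on {2:k}
piece 5:k rests on {4:k}
piece 6:j rests on {3:j}
piece 7:j rests on {6:j}
piece 8:j rests on {7:j}
piece 9:k rests on {5:k}
minimal pieces: {0:j, 1:l, 2:k}
ways to finish when only these pieces remain (= sum over removing one remaining piece with nothing left below it):
  1 left: {1}→1  {8}→1  {9}→1
  2 left: {1,8}→2  {1,9}→2  {5,9}→1  {7,8}→1  {8,9}→2
  3 left: {1,5,9}→3  {1,7,8}→3  {1,8,9}→6  {4,5,9}→1  {5,8,9}→3  {6,7,8}→1  {7,8,9}→3
  4 left: {1,4,5,9}→4  {1,5,8,9}→12  {1,6,7,8}→4  {1,7,8,9}→12  {2,4,5,9}→1  {3,6,7,8}→1  {4,5,8,9}→4  {5,7,8,9}→6  {6,7,8,9}→4
  5 left: {0,3,6,7,8}→1  {1,2,4,5,9}→5  {1,3,6,7,8}→5  {1,4,5,8,9}→20  {1,5,7,8,9}→30  {1,6,7,8,9}→20  {2,4,5,8,9}→5  {3,6,7,8,9}→5  {4,5,7,8,9}→10  {5,6,7,8,9}→10
  6 left: {0,1,3,6,7,8}→6  {0,3,6,7,8,9}→6  {1,2,4,5,8,9}→30  {1,3,6,7,8,9}→30  {1,4,5,7,8,9}→60  {1,5,6,7,8,9}→60  {2,4,5,7,8,9}→15  {3,5,6,7,8,9}→15  {4,5,6,7,8,9}→20
  7 left: {0,1,3,6,7,8,9}→42  {0,3,5,6,7,8,9}→21  {1,2,4,5,7,8,9}→105  {1,3,5,6,7,8,9}→105  {1,4,5,6,7,8,9}→140  {2,4,5,6,7,8,9}→35  {3,4,5,6,7,8,9}→35
  8 left: {0,1,3,5,6,7,8,9}→168  {0,3,4,5,6,7,8,9}→56  {1,2,4,5,6,7,8,9}→280  {1,3,4,5,6,7,8,9}→280  {2,3,4,5,6,7,8,9}→70
  placing 0:j first → 630 extensions
  placing 1:l first → 126 extensions
  placing 2:k first → 504 extensions
total linear extensions = 1260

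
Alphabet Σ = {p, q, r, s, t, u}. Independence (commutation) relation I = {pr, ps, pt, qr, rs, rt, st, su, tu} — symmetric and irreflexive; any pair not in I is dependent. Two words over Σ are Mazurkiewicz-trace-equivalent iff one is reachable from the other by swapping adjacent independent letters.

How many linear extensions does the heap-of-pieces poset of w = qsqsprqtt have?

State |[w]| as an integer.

18

0(q) covers ∅
1(s) covers 0:q
2(q) covers 1:s
3(s) covers 2:q
4(p) covers 2:q
5(r) covers ∅
6(q) covers 3:s, 4:p
7(t) covers 6:q
8(t) covers 7:t
floor of heap: 0:q, 5:r
completions by unplaced set U, small U first (add the entries for U minus each lowest piece of U):
  |U|=1: {5}:1  {8}:1
  |U|=2: {5,8}:2  {7,8}:1
  |U|=3: {5,7,8}:3  {6,7,8}:1
  |U|=4: {3,6,7,8}:1  {4,6,7,8}:1  {5,6,7,8}:4
  |U|=5: {3,4,6,7,8}:2  {3,5,6,7,8}:5  {4,5,6,7,8}:5
  |U|=6: {2,3,4,6,7,8}:2  {3,4,5,6,7,8}:12
  |U|=7: {1,2,3,4,6,7,8}:2  {2,3,4,5,6,7,8}:14
  start at 0(q): 16
  start at 5(r): 2
sum over floor = 18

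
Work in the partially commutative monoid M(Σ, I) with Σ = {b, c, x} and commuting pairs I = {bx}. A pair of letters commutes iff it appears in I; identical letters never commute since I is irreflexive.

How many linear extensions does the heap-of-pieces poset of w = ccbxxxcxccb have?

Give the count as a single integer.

drop 0:c onto floor
drop 1:c onto {0:c}
drop 2:b onto {1:c}
drop 3:x onto {1:c}
drop 4:x onto {3:x}
drop 5:x onto {4:x}
drop 6:c onto {2:b, 5:x}
drop 7:x onto {6:c}
drop 8:c onto {7:x}
drop 9:c onto {8:c}
drop 10:b onto {9:c}
ground layer = {0:c}
drop-orders for the pieces not yet dropped (sum over which currently-grounded one goes next):
  1 to go: {10} 1
  2 to go: {9,10} 1
  3 to go: {8,9,10} 1
  4 to go: {7,8,9,10} 1
  5 to go: {6,7,8,9,10} 1
  6 to go: {2,6,7,8,9,10} 1  {5,6,7,8,9,10} 1
  7 to go: {2,5,6,7,8,9,10} 2  {4,5,6,7,8,9,10} 1
  8 to go: {2,4,5,6,7,8,9,10} 3  {3,4,5,6,7,8,9,10} 1
  9 to go: {2,3,4,5,6,7,8,9,10} 4
  if 0:c drops first: 4 orders

4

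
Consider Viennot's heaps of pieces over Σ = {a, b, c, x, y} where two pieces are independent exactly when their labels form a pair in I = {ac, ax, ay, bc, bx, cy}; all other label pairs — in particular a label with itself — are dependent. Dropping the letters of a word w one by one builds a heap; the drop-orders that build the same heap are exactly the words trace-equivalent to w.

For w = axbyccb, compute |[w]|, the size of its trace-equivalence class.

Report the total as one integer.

#0=a has no predecessor
#1=x has no predecessor
#2=b depends on [0:a]
#3=y depends on [1:x, 2:b]
#4=c depends on [1:x]
#5=c depends on [4:c]
#6=b depends on [3:y]
sources: [0:a, 1:x]
N(rest) = Σ N(rest − s) over sources s of rest; N(one piece) = 1:
  size 1 → [5]=1  [6]=1
  size 2 → [3,6]=1  [4,5]=1  [5,6]=2
  size 3 → [2,3,6]=1  [3,5,6]=3  [4,5,6]=3
  size 4 → [0,2,3,6]=1  [2,3,5,6]=4  [3,4,5,6]=6
  size 5 → [0,2,3,5,6]=5  [1,3,4,5,6]=6  [2,3,4,5,6]=10
  first=0(a) contributes 16
  first=1(x) contributes 15
|[w]| = 31

31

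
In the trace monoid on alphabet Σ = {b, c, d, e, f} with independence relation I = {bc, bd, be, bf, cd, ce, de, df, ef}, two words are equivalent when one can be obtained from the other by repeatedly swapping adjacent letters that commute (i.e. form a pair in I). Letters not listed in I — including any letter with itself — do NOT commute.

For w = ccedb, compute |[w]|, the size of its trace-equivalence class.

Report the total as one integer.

piece 0:c — minimal
piece 1:c rests on {0:c}
piece 2:e — minimal
piece 3:d — minimal
piece 4:b — minimal
minimal pieces: {0:c, 2:e, 3:d, 4:b}
ways to finish when only these pieces remain (= sum over removing one remaining piece with nothing left below it):
  1 left: {1}→1  {2}→1  {3}→1  {4}→1
  2 left: {0,1}→1  {1,2}→2  {1,3}→2  {1,4}→2  {2,3}→2  {2,4}→2  {3,4}→2
  3 left: {0,1,2}→3  {0,1,3}→3  {0,1,4}→3  {1,2,3}→6  {1,2,4}→6  {1,3,4}→6  {2,3,4}→6
  placing 0:c first → 24 extensions
  placing 2:e first → 12 extensions
  placing 3:d first → 12 extensions
  placing 4:b first → 12 extensions
total linear extensions = 60

60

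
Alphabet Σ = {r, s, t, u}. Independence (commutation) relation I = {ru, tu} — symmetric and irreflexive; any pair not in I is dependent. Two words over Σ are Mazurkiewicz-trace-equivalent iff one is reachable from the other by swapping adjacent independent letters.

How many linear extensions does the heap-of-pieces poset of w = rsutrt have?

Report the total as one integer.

0(r) covers ∅
1(s) covers 0:r
2(u) covers 1:s
3(t) covers 1:s
4(r) covers 3:t
5(t) covers 4:r
floor of heap: 0:r
completions by unplaced set U, small U first (add the entries for U minus each lowest piece of U):
  |U|=1: {2}:1  {5}:1
  |U|=2: {2,5}:2  {4,5}:1
  |U|=3: {2,4,5}:3  {3,4,5}:1
  |U|=4: {2,3,4,5}:4
  start at 0(r): 4

4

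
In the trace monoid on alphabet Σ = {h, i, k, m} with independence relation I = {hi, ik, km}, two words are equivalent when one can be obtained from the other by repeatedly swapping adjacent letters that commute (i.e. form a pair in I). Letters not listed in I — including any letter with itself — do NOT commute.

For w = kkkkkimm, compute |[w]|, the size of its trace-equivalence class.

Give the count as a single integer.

56

#0=k has no predecessor
#1=k depends on [0:k]
#2=k depends on [1:k]
#3=k depends on [2:k]
#4=k depends on [3:k]
#5=i has no predecessor
#6=m depends on [5:i]
#7=m depends on [6:m]
sources: [0:k, 5:i]
N(rest) = Σ N(rest − s) over sources s of rest; N(one piece) = 1:
  size 1 → [4]=1  [7]=1
  size 2 → [3,4]=1  [4,7]=2  [6,7]=1
  size 3 → [2,3,4]=1  [3,4,7]=3  [4,6,7]=3  [5,6,7]=1
  size 4 → [1,2,3,4]=1  [2,3,4,7]=4  [3,4,6,7]=6  [4,5,6,7]=4
  size 5 → [0,1,2,3,4]=1  [1,2,3,4,7]=5  [2,3,4,6,7]=10  [3,4,5,6,7]=10
  size 6 → [0,1,2,3,4,7]=6  [1,2,3,4,6,7]=15  [2,3,4,5,6,7]=20
  first=0(k) contributes 35
  first=5(i) contributes 21
|[w]| = 56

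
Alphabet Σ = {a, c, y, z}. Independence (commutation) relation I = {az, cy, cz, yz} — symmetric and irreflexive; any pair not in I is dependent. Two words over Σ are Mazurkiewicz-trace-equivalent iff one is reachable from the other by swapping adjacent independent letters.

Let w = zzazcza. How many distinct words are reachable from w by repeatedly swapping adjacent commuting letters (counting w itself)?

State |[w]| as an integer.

0(z) covers ∅
1(z) covers 0:z
2(a) covers ∅
3(z) covers 1:z
4(c) covers 2:a
5(z) covers 3:z
6(a) covers 4:c
floor of heap: 0:z, 2:a
completions by unplaced set U, small U first (add the entries for U minus each lowest piece of U):
  |U|=1: {5}:1  {6}:1
  |U|=2: {3,5}:1  {4,6}:1  {5,6}:2
  |U|=3: {1,3,5}:1  {2,4,6}:1  {3,5,6}:3  {4,5,6}:3
  |U|=4: {0,1,3,5}:1  {1,3,5,6}:4  {2,4,5,6}:4  {3,4,5,6}:6
  |U|=5: {0,1,3,5,6}:5  {1,3,4,5,6}:10  {2,3,4,5,6}:10
  start at 0(z): 20
  start at 2(a): 15
sum over floor = 35

35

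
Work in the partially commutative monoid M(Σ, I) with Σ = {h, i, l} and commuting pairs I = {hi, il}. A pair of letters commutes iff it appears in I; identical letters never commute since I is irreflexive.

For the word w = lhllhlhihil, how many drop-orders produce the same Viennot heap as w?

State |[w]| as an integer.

55

drop 0:l onto floor
drop 1:h onto {0:l}
drop 2:l onto {1:h}
drop 3:l onto {2:l}
drop 4:h onto {3:l}
drop 5:l onto {4:h}
drop 6:h onto {5:l}
drop 7:i onto floor
drop 8:h onto {6:h}
drop 9:i onto {7:i}
drop 10:l onto {8:h}
ground layer = {0:l, 7:i}
drop-orders for the pieces not yet dropped (sum over which currently-grounded one goes next):
  1 to go: {9} 1  {10} 1
  2 to go: {7,9} 1  {8,10} 1  {9,10} 2
  3 to go: {6,8,10} 1  {7,9,10} 3  {8,9,10} 3
  4 to go: {5,6,8,10} 1  {6,8,9,10} 4  {7,8,9,10} 6
  5 to go: {4,5,6,8,10} 1  {5,6,8,9,10} 5  {6,7,8,9,10} 10
  6 to go: {3,4,5,6,8,10} 1  {4,5,6,8,9,10} 6  {5,6,7,8,9,10} 15
  7 to go: {2,3,4,5,6,8,10} 1  {3,4,5,6,8,9,10} 7  {4,5,6,7,8,9,10} 21
  8 to go: {1,2,3,4,5,6,8,10} 1  {2,3,4,5,6,8,9,10} 8  {3,4,5,6,7,8,9,10} 28
  9 to go: {0,1,2,3,4,5,6,8,10} 1  {1,2,3,4,5,6,8,9,10} 9  {2,3,4,5,6,7,8,9,10} 36
  if 0:l drops first: 45 orders
  if 7:i drops first: 10 orders
heap linearizations: 55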